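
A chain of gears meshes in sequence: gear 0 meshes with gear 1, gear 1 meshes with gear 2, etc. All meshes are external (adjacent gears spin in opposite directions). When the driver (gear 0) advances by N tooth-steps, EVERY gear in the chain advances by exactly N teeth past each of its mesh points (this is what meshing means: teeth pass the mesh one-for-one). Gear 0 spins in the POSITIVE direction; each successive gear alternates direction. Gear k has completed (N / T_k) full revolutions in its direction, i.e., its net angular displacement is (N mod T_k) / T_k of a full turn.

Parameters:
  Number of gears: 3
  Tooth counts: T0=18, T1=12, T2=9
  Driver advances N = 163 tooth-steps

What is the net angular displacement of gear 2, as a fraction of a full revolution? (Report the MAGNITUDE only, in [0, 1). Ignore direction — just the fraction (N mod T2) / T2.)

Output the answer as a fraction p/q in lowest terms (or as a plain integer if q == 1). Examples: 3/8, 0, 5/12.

Answer: 1/9

Derivation:
Chain of 3 gears, tooth counts: [18, 12, 9]
  gear 0: T0=18, direction=positive, advance = 163 mod 18 = 1 teeth = 1/18 turn
  gear 1: T1=12, direction=negative, advance = 163 mod 12 = 7 teeth = 7/12 turn
  gear 2: T2=9, direction=positive, advance = 163 mod 9 = 1 teeth = 1/9 turn
Gear 2: 163 mod 9 = 1
Fraction = 1 / 9 = 1/9 (gcd(1,9)=1) = 1/9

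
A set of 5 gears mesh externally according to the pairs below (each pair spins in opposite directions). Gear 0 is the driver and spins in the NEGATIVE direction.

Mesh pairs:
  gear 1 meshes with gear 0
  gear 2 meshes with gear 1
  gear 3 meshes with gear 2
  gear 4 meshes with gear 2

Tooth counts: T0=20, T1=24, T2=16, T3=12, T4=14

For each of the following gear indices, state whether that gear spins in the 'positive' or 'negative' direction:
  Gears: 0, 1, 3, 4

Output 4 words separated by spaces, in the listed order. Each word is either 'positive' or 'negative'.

Answer: negative positive positive positive

Derivation:
Gear 0 (driver): negative (depth 0)
  gear 1: meshes with gear 0 -> depth 1 -> positive (opposite of gear 0)
  gear 2: meshes with gear 1 -> depth 2 -> negative (opposite of gear 1)
  gear 3: meshes with gear 2 -> depth 3 -> positive (opposite of gear 2)
  gear 4: meshes with gear 2 -> depth 3 -> positive (opposite of gear 2)
Queried indices 0, 1, 3, 4 -> negative, positive, positive, positive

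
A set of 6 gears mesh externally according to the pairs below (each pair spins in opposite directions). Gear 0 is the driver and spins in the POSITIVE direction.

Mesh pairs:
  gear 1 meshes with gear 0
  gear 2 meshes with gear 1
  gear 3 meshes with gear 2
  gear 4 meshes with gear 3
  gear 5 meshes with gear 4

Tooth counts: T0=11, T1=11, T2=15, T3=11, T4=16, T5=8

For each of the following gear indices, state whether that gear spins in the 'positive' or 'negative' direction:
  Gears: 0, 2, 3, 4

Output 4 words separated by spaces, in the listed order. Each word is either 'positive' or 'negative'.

Gear 0 (driver): positive (depth 0)
  gear 1: meshes with gear 0 -> depth 1 -> negative (opposite of gear 0)
  gear 2: meshes with gear 1 -> depth 2 -> positive (opposite of gear 1)
  gear 3: meshes with gear 2 -> depth 3 -> negative (opposite of gear 2)
  gear 4: meshes with gear 3 -> depth 4 -> positive (opposite of gear 3)
  gear 5: meshes with gear 4 -> depth 5 -> negative (opposite of gear 4)
Queried indices 0, 2, 3, 4 -> positive, positive, negative, positive

Answer: positive positive negative positive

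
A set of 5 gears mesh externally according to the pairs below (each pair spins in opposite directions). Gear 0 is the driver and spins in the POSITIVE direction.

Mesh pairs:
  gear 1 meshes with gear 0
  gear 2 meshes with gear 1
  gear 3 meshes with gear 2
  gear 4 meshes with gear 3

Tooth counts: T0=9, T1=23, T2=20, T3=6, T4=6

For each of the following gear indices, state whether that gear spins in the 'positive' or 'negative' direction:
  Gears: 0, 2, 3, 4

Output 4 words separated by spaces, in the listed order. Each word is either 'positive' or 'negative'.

Answer: positive positive negative positive

Derivation:
Gear 0 (driver): positive (depth 0)
  gear 1: meshes with gear 0 -> depth 1 -> negative (opposite of gear 0)
  gear 2: meshes with gear 1 -> depth 2 -> positive (opposite of gear 1)
  gear 3: meshes with gear 2 -> depth 3 -> negative (opposite of gear 2)
  gear 4: meshes with gear 3 -> depth 4 -> positive (opposite of gear 3)
Queried indices 0, 2, 3, 4 -> positive, positive, negative, positive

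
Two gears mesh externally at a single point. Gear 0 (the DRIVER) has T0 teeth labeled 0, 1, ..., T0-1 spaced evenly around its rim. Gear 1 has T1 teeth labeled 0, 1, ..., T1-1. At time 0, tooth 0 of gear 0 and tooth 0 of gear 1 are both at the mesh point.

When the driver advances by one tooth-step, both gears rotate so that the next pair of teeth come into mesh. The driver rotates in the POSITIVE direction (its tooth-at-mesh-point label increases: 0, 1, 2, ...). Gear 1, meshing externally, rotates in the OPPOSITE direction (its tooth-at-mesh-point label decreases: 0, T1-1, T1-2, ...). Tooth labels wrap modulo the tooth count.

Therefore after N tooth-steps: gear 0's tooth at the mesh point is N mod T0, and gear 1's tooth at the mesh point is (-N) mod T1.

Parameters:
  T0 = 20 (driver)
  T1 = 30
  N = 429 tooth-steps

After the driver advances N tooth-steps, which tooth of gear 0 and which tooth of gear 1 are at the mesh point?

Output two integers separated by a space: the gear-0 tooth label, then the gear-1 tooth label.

Answer: 9 21

Derivation:
Gear 0 (driver, T0=20): tooth at mesh = N mod T0
  429 = 21 * 20 + 9, so 429 mod 20 = 9
  gear 0 tooth = 9
Gear 1 (driven, T1=30): tooth at mesh = (-N) mod T1
  429 = 14 * 30 + 9, so 429 mod 30 = 9
  (-429) mod 30 = (-9) mod 30 = 30 - 9 = 21
Mesh after 429 steps: gear-0 tooth 9 meets gear-1 tooth 21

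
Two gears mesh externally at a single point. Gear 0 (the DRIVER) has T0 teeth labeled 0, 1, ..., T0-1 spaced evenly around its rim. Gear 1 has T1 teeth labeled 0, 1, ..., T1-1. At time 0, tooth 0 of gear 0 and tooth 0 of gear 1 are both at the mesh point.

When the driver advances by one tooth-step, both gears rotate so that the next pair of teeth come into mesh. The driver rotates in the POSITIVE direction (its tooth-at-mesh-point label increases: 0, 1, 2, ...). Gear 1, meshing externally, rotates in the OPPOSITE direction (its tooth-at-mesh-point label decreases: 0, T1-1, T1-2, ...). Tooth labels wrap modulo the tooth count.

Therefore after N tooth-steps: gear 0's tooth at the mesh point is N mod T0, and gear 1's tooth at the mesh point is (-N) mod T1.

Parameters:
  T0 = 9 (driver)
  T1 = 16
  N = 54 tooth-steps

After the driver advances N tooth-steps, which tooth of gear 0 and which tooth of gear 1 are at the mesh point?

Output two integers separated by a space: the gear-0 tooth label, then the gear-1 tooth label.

Answer: 0 10

Derivation:
Gear 0 (driver, T0=9): tooth at mesh = N mod T0
  54 = 6 * 9 + 0, so 54 mod 9 = 0
  gear 0 tooth = 0
Gear 1 (driven, T1=16): tooth at mesh = (-N) mod T1
  54 = 3 * 16 + 6, so 54 mod 16 = 6
  (-54) mod 16 = (-6) mod 16 = 16 - 6 = 10
Mesh after 54 steps: gear-0 tooth 0 meets gear-1 tooth 10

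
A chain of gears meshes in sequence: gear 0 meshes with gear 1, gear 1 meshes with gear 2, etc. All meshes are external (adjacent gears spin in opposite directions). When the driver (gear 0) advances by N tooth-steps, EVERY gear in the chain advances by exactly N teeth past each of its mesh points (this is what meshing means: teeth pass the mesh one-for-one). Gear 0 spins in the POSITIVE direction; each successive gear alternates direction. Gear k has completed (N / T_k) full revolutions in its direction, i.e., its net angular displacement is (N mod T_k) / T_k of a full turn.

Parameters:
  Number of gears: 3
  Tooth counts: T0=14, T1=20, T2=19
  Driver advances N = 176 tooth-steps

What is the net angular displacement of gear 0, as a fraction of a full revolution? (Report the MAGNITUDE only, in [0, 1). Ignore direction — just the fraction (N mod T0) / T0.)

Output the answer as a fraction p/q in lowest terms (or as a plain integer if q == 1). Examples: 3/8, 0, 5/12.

Answer: 4/7

Derivation:
Chain of 3 gears, tooth counts: [14, 20, 19]
  gear 0: T0=14, direction=positive, advance = 176 mod 14 = 8 teeth = 8/14 turn
  gear 1: T1=20, direction=negative, advance = 176 mod 20 = 16 teeth = 16/20 turn
  gear 2: T2=19, direction=positive, advance = 176 mod 19 = 5 teeth = 5/19 turn
Gear 0: 176 mod 14 = 8
Fraction = 8 / 14 = 4/7 (gcd(8,14)=2) = 4/7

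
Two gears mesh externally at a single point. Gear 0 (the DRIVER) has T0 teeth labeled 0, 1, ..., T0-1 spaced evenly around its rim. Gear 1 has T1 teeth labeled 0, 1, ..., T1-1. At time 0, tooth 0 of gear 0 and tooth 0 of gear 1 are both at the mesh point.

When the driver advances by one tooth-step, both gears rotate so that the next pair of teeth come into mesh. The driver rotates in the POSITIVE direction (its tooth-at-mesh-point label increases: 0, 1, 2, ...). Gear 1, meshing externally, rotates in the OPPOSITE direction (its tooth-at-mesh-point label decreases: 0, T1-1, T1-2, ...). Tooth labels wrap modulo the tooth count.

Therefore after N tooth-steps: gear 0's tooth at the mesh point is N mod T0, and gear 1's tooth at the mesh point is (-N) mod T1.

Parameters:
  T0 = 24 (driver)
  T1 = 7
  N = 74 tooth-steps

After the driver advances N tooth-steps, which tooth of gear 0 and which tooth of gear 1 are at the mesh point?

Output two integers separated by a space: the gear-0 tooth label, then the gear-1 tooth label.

Answer: 2 3

Derivation:
Gear 0 (driver, T0=24): tooth at mesh = N mod T0
  74 = 3 * 24 + 2, so 74 mod 24 = 2
  gear 0 tooth = 2
Gear 1 (driven, T1=7): tooth at mesh = (-N) mod T1
  74 = 10 * 7 + 4, so 74 mod 7 = 4
  (-74) mod 7 = (-4) mod 7 = 7 - 4 = 3
Mesh after 74 steps: gear-0 tooth 2 meets gear-1 tooth 3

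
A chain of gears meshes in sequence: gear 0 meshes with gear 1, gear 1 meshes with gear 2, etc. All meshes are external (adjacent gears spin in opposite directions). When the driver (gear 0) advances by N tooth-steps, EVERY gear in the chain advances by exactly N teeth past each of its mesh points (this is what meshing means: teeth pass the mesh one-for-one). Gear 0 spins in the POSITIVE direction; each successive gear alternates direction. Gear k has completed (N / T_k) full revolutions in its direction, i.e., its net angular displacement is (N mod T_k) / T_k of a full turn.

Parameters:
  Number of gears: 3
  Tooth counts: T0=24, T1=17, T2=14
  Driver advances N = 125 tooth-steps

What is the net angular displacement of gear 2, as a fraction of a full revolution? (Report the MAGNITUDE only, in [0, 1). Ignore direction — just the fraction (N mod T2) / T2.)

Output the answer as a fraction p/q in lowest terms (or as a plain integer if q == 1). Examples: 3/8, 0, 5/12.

Chain of 3 gears, tooth counts: [24, 17, 14]
  gear 0: T0=24, direction=positive, advance = 125 mod 24 = 5 teeth = 5/24 turn
  gear 1: T1=17, direction=negative, advance = 125 mod 17 = 6 teeth = 6/17 turn
  gear 2: T2=14, direction=positive, advance = 125 mod 14 = 13 teeth = 13/14 turn
Gear 2: 125 mod 14 = 13
Fraction = 13 / 14 = 13/14 (gcd(13,14)=1) = 13/14

Answer: 13/14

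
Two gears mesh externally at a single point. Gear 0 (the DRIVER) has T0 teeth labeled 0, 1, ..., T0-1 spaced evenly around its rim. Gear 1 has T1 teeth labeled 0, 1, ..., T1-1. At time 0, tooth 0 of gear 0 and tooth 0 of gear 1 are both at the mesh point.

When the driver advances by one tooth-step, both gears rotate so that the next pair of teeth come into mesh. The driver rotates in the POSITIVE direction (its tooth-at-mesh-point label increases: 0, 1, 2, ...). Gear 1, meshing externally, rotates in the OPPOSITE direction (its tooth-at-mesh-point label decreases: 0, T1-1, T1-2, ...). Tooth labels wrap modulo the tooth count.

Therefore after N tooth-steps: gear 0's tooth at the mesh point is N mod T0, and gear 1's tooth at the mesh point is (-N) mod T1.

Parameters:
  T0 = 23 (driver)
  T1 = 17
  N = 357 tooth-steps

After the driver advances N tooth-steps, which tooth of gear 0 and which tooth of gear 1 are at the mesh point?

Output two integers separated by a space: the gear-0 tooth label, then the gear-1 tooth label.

Answer: 12 0

Derivation:
Gear 0 (driver, T0=23): tooth at mesh = N mod T0
  357 = 15 * 23 + 12, so 357 mod 23 = 12
  gear 0 tooth = 12
Gear 1 (driven, T1=17): tooth at mesh = (-N) mod T1
  357 = 21 * 17 + 0, so 357 mod 17 = 0
  (-357) mod 17 = 0
Mesh after 357 steps: gear-0 tooth 12 meets gear-1 tooth 0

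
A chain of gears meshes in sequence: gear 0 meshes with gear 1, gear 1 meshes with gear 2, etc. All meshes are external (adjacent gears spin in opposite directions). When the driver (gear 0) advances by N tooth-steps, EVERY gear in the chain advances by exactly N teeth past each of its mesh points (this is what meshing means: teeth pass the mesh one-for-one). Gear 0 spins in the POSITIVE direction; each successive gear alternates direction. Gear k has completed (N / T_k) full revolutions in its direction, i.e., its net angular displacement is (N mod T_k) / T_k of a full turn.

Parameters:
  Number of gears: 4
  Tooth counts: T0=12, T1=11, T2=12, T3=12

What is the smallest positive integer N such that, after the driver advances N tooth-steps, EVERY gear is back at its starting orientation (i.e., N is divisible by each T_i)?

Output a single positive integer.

Answer: 132

Derivation:
Gear k returns to start when N is a multiple of T_k.
All gears at start simultaneously when N is a common multiple of [12, 11, 12, 12]; the smallest such N is lcm(12, 11, 12, 12).
Start: lcm = T0 = 12
Fold in T1=11: gcd(12, 11) = 1; lcm(12, 11) = 12 * 11 / 1 = 132 / 1 = 132
Fold in T2=12: gcd(132, 12) = 12; lcm(132, 12) = 132 * 12 / 12 = 1584 / 12 = 132
Fold in T3=12: gcd(132, 12) = 12; lcm(132, 12) = 132 * 12 / 12 = 1584 / 12 = 132
Full cycle length = 132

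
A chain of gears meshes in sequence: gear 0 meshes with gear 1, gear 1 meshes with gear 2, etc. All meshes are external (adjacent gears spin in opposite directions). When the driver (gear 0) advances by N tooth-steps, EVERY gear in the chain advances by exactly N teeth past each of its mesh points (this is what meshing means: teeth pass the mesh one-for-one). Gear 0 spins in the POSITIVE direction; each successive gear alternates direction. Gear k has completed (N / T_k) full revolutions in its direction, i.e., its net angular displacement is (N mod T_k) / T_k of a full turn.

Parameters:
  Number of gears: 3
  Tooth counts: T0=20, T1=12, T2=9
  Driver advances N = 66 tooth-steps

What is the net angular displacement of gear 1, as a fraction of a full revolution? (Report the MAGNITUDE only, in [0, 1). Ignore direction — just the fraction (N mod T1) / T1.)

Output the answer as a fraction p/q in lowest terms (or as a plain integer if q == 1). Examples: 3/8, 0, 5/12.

Chain of 3 gears, tooth counts: [20, 12, 9]
  gear 0: T0=20, direction=positive, advance = 66 mod 20 = 6 teeth = 6/20 turn
  gear 1: T1=12, direction=negative, advance = 66 mod 12 = 6 teeth = 6/12 turn
  gear 2: T2=9, direction=positive, advance = 66 mod 9 = 3 teeth = 3/9 turn
Gear 1: 66 mod 12 = 6
Fraction = 6 / 12 = 1/2 (gcd(6,12)=6) = 1/2

Answer: 1/2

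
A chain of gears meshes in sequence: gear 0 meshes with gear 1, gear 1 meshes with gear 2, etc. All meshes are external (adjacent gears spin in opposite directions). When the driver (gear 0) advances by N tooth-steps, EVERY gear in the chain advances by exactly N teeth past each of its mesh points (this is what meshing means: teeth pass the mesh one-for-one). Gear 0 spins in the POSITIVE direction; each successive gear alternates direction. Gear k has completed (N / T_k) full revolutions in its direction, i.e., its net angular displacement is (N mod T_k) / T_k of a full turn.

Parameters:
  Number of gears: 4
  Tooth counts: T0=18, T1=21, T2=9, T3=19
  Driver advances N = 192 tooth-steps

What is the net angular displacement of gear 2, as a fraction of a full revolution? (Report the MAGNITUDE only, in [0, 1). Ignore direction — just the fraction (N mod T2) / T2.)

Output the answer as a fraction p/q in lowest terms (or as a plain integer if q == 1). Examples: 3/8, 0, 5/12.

Answer: 1/3

Derivation:
Chain of 4 gears, tooth counts: [18, 21, 9, 19]
  gear 0: T0=18, direction=positive, advance = 192 mod 18 = 12 teeth = 12/18 turn
  gear 1: T1=21, direction=negative, advance = 192 mod 21 = 3 teeth = 3/21 turn
  gear 2: T2=9, direction=positive, advance = 192 mod 9 = 3 teeth = 3/9 turn
  gear 3: T3=19, direction=negative, advance = 192 mod 19 = 2 teeth = 2/19 turn
Gear 2: 192 mod 9 = 3
Fraction = 3 / 9 = 1/3 (gcd(3,9)=3) = 1/3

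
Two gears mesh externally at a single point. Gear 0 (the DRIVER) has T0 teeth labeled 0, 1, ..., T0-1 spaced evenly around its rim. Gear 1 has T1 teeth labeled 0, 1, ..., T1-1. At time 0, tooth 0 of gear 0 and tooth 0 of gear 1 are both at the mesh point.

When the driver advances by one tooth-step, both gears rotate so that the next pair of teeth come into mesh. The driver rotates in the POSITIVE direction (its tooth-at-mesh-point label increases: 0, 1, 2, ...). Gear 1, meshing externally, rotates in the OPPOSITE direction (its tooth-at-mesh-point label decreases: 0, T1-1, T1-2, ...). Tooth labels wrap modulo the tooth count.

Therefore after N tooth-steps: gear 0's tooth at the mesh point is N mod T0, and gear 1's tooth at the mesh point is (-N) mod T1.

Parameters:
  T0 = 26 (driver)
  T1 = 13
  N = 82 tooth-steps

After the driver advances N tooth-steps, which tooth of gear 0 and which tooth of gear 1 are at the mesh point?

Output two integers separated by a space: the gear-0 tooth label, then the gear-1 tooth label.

Answer: 4 9

Derivation:
Gear 0 (driver, T0=26): tooth at mesh = N mod T0
  82 = 3 * 26 + 4, so 82 mod 26 = 4
  gear 0 tooth = 4
Gear 1 (driven, T1=13): tooth at mesh = (-N) mod T1
  82 = 6 * 13 + 4, so 82 mod 13 = 4
  (-82) mod 13 = (-4) mod 13 = 13 - 4 = 9
Mesh after 82 steps: gear-0 tooth 4 meets gear-1 tooth 9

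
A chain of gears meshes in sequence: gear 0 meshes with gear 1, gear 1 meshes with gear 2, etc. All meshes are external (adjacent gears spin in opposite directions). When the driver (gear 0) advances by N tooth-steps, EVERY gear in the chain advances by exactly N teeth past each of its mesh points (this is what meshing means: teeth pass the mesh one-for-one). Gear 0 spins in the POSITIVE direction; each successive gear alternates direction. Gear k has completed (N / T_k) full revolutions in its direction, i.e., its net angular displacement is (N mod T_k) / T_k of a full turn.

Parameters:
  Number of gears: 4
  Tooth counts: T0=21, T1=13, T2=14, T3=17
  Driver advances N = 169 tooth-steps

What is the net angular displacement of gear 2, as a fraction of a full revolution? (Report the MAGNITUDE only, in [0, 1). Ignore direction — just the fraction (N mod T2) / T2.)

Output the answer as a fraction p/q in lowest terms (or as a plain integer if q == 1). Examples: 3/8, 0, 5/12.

Chain of 4 gears, tooth counts: [21, 13, 14, 17]
  gear 0: T0=21, direction=positive, advance = 169 mod 21 = 1 teeth = 1/21 turn
  gear 1: T1=13, direction=negative, advance = 169 mod 13 = 0 teeth = 0/13 turn
  gear 2: T2=14, direction=positive, advance = 169 mod 14 = 1 teeth = 1/14 turn
  gear 3: T3=17, direction=negative, advance = 169 mod 17 = 16 teeth = 16/17 turn
Gear 2: 169 mod 14 = 1
Fraction = 1 / 14 = 1/14 (gcd(1,14)=1) = 1/14

Answer: 1/14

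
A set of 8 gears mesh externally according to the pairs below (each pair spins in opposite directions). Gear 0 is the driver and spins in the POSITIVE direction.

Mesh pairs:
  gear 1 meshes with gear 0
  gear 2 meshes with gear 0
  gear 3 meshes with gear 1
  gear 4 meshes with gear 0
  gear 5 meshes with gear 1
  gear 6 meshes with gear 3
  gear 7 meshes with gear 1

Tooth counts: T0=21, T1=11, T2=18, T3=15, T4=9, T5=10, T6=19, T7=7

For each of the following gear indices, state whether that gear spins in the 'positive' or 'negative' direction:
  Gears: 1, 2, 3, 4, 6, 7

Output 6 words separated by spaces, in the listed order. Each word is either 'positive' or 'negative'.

Gear 0 (driver): positive (depth 0)
  gear 1: meshes with gear 0 -> depth 1 -> negative (opposite of gear 0)
  gear 2: meshes with gear 0 -> depth 1 -> negative (opposite of gear 0)
  gear 3: meshes with gear 1 -> depth 2 -> positive (opposite of gear 1)
  gear 4: meshes with gear 0 -> depth 1 -> negative (opposite of gear 0)
  gear 5: meshes with gear 1 -> depth 2 -> positive (opposite of gear 1)
  gear 6: meshes with gear 3 -> depth 3 -> negative (opposite of gear 3)
  gear 7: meshes with gear 1 -> depth 2 -> positive (opposite of gear 1)
Queried indices 1, 2, 3, 4, 6, 7 -> negative, negative, positive, negative, negative, positive

Answer: negative negative positive negative negative positive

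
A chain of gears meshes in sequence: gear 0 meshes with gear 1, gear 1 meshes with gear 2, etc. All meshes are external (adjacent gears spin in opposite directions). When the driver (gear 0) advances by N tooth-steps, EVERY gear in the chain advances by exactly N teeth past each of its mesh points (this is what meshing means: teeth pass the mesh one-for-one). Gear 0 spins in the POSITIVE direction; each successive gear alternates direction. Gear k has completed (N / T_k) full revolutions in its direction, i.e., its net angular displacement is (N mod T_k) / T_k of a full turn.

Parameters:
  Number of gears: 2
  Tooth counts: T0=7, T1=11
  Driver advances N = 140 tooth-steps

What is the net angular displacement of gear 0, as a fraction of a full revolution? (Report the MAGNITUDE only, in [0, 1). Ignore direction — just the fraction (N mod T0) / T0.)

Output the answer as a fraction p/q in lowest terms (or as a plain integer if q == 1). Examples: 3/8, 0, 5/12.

Chain of 2 gears, tooth counts: [7, 11]
  gear 0: T0=7, direction=positive, advance = 140 mod 7 = 0 teeth = 0/7 turn
  gear 1: T1=11, direction=negative, advance = 140 mod 11 = 8 teeth = 8/11 turn
Gear 0: 140 mod 7 = 0
Fraction = 0 / 7 = 0/1 (gcd(0,7)=7) = 0

Answer: 0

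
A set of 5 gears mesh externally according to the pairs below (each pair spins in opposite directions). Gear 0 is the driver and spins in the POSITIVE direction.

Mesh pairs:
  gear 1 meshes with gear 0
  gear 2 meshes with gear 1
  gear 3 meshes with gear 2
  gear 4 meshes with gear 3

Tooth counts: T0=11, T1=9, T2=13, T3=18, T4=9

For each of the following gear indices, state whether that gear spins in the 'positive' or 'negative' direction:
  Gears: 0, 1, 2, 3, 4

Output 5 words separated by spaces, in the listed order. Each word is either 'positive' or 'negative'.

Gear 0 (driver): positive (depth 0)
  gear 1: meshes with gear 0 -> depth 1 -> negative (opposite of gear 0)
  gear 2: meshes with gear 1 -> depth 2 -> positive (opposite of gear 1)
  gear 3: meshes with gear 2 -> depth 3 -> negative (opposite of gear 2)
  gear 4: meshes with gear 3 -> depth 4 -> positive (opposite of gear 3)
Queried indices 0, 1, 2, 3, 4 -> positive, negative, positive, negative, positive

Answer: positive negative positive negative positive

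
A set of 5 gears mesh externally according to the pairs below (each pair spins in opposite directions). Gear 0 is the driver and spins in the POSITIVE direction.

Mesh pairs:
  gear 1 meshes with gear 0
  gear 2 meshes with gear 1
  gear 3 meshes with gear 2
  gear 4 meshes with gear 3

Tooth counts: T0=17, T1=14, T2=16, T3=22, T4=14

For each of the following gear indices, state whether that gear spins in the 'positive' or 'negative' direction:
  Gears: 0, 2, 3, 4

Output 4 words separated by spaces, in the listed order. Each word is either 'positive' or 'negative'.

Answer: positive positive negative positive

Derivation:
Gear 0 (driver): positive (depth 0)
  gear 1: meshes with gear 0 -> depth 1 -> negative (opposite of gear 0)
  gear 2: meshes with gear 1 -> depth 2 -> positive (opposite of gear 1)
  gear 3: meshes with gear 2 -> depth 3 -> negative (opposite of gear 2)
  gear 4: meshes with gear 3 -> depth 4 -> positive (opposite of gear 3)
Queried indices 0, 2, 3, 4 -> positive, positive, negative, positive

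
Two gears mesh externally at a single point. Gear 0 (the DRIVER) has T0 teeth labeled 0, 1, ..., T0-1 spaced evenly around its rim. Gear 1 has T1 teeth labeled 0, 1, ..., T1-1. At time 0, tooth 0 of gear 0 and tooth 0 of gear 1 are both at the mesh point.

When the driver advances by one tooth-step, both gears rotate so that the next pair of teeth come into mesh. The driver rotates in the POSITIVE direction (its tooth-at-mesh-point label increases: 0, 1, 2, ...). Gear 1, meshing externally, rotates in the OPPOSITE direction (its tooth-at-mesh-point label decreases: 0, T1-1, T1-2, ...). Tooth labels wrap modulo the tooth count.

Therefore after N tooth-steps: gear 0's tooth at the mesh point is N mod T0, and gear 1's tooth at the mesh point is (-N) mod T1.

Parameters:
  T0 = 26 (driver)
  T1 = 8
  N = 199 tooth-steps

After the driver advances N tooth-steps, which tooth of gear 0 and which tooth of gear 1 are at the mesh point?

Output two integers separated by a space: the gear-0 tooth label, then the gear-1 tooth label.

Gear 0 (driver, T0=26): tooth at mesh = N mod T0
  199 = 7 * 26 + 17, so 199 mod 26 = 17
  gear 0 tooth = 17
Gear 1 (driven, T1=8): tooth at mesh = (-N) mod T1
  199 = 24 * 8 + 7, so 199 mod 8 = 7
  (-199) mod 8 = (-7) mod 8 = 8 - 7 = 1
Mesh after 199 steps: gear-0 tooth 17 meets gear-1 tooth 1

Answer: 17 1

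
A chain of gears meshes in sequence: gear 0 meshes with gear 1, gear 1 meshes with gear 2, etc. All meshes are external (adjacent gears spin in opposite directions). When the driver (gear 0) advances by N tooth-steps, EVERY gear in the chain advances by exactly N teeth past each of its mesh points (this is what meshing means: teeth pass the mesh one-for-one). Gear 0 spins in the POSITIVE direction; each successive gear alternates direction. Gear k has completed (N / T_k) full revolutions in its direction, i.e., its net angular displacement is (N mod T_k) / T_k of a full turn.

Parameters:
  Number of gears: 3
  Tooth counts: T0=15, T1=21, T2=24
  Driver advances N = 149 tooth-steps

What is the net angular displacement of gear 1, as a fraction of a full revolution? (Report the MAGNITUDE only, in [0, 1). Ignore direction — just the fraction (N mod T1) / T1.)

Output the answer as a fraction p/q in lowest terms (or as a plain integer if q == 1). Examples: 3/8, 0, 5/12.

Answer: 2/21

Derivation:
Chain of 3 gears, tooth counts: [15, 21, 24]
  gear 0: T0=15, direction=positive, advance = 149 mod 15 = 14 teeth = 14/15 turn
  gear 1: T1=21, direction=negative, advance = 149 mod 21 = 2 teeth = 2/21 turn
  gear 2: T2=24, direction=positive, advance = 149 mod 24 = 5 teeth = 5/24 turn
Gear 1: 149 mod 21 = 2
Fraction = 2 / 21 = 2/21 (gcd(2,21)=1) = 2/21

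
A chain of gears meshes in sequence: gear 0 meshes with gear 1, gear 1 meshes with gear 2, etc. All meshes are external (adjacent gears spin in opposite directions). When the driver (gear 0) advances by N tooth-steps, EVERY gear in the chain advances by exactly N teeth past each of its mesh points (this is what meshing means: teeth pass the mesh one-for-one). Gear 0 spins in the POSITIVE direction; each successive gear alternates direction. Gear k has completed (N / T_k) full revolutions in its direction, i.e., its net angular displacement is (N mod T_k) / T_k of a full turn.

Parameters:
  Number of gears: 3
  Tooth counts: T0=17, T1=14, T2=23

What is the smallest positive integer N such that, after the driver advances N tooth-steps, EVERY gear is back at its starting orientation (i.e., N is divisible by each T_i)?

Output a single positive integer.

Gear k returns to start when N is a multiple of T_k.
All gears at start simultaneously when N is a common multiple of [17, 14, 23]; the smallest such N is lcm(17, 14, 23).
Start: lcm = T0 = 17
Fold in T1=14: gcd(17, 14) = 1; lcm(17, 14) = 17 * 14 / 1 = 238 / 1 = 238
Fold in T2=23: gcd(238, 23) = 1; lcm(238, 23) = 238 * 23 / 1 = 5474 / 1 = 5474
Full cycle length = 5474

Answer: 5474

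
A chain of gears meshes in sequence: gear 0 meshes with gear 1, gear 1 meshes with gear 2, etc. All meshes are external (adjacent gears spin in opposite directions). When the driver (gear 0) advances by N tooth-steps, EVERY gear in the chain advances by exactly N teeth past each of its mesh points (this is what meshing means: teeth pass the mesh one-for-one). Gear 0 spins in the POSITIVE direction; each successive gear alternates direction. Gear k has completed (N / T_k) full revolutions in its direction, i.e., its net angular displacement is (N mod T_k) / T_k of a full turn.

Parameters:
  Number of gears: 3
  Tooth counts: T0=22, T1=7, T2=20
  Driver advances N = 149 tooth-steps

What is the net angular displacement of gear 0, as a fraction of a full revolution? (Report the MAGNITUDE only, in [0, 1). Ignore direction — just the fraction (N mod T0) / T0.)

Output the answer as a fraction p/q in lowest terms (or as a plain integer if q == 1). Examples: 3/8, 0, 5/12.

Answer: 17/22

Derivation:
Chain of 3 gears, tooth counts: [22, 7, 20]
  gear 0: T0=22, direction=positive, advance = 149 mod 22 = 17 teeth = 17/22 turn
  gear 1: T1=7, direction=negative, advance = 149 mod 7 = 2 teeth = 2/7 turn
  gear 2: T2=20, direction=positive, advance = 149 mod 20 = 9 teeth = 9/20 turn
Gear 0: 149 mod 22 = 17
Fraction = 17 / 22 = 17/22 (gcd(17,22)=1) = 17/22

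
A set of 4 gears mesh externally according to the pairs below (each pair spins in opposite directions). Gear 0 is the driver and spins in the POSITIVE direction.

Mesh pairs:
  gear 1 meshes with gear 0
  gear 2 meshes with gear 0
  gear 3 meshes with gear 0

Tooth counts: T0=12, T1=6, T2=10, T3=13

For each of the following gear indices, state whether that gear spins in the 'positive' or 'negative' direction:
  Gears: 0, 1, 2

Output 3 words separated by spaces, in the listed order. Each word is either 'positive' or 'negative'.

Answer: positive negative negative

Derivation:
Gear 0 (driver): positive (depth 0)
  gear 1: meshes with gear 0 -> depth 1 -> negative (opposite of gear 0)
  gear 2: meshes with gear 0 -> depth 1 -> negative (opposite of gear 0)
  gear 3: meshes with gear 0 -> depth 1 -> negative (opposite of gear 0)
Queried indices 0, 1, 2 -> positive, negative, negative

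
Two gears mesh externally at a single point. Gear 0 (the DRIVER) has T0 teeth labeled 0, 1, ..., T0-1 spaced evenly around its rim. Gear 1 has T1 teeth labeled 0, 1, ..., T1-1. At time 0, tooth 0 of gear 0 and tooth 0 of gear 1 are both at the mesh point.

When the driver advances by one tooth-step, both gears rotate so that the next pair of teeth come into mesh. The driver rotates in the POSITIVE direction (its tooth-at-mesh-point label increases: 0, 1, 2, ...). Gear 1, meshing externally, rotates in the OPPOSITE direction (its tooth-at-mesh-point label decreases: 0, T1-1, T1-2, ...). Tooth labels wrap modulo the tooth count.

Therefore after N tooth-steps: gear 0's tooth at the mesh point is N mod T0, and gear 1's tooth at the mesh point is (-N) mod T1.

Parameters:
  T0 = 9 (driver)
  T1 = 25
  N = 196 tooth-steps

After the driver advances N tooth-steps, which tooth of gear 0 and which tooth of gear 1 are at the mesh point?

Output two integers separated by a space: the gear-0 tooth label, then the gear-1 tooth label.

Gear 0 (driver, T0=9): tooth at mesh = N mod T0
  196 = 21 * 9 + 7, so 196 mod 9 = 7
  gear 0 tooth = 7
Gear 1 (driven, T1=25): tooth at mesh = (-N) mod T1
  196 = 7 * 25 + 21, so 196 mod 25 = 21
  (-196) mod 25 = (-21) mod 25 = 25 - 21 = 4
Mesh after 196 steps: gear-0 tooth 7 meets gear-1 tooth 4

Answer: 7 4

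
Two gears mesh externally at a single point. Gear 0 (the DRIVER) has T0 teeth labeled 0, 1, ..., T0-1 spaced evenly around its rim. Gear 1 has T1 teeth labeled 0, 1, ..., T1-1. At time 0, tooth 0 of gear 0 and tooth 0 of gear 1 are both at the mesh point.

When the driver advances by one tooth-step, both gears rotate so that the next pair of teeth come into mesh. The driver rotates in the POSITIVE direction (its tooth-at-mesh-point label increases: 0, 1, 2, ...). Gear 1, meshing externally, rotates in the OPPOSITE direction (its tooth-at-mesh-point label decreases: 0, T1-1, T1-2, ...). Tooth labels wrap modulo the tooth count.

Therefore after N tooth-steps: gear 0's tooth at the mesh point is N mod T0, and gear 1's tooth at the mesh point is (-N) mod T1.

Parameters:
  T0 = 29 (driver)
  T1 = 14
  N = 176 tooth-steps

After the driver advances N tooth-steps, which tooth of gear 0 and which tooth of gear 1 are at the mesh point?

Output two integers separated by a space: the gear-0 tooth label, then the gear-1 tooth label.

Answer: 2 6

Derivation:
Gear 0 (driver, T0=29): tooth at mesh = N mod T0
  176 = 6 * 29 + 2, so 176 mod 29 = 2
  gear 0 tooth = 2
Gear 1 (driven, T1=14): tooth at mesh = (-N) mod T1
  176 = 12 * 14 + 8, so 176 mod 14 = 8
  (-176) mod 14 = (-8) mod 14 = 14 - 8 = 6
Mesh after 176 steps: gear-0 tooth 2 meets gear-1 tooth 6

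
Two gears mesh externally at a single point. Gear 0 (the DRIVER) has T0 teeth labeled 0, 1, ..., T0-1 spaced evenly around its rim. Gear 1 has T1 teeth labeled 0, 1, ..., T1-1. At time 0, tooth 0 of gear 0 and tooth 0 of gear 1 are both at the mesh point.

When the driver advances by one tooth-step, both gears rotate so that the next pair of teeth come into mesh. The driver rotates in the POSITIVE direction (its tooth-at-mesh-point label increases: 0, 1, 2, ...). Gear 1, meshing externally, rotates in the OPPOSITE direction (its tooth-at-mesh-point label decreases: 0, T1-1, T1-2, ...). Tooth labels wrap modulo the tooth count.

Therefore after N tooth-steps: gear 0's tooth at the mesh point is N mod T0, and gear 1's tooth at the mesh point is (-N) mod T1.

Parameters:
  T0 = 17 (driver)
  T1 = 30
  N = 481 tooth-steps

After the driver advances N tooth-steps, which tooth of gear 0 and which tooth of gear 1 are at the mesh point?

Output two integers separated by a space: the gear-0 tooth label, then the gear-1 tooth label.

Answer: 5 29

Derivation:
Gear 0 (driver, T0=17): tooth at mesh = N mod T0
  481 = 28 * 17 + 5, so 481 mod 17 = 5
  gear 0 tooth = 5
Gear 1 (driven, T1=30): tooth at mesh = (-N) mod T1
  481 = 16 * 30 + 1, so 481 mod 30 = 1
  (-481) mod 30 = (-1) mod 30 = 30 - 1 = 29
Mesh after 481 steps: gear-0 tooth 5 meets gear-1 tooth 29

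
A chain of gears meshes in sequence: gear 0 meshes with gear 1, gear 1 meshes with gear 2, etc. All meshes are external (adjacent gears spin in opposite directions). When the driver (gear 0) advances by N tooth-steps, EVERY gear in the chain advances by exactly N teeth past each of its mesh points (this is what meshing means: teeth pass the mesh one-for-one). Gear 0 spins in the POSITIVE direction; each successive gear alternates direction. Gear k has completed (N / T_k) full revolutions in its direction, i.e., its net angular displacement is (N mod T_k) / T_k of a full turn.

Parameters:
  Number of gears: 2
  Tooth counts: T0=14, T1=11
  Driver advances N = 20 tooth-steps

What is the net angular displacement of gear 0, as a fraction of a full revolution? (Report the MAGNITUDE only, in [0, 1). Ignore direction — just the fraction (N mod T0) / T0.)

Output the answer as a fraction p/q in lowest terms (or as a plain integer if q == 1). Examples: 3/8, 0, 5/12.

Answer: 3/7

Derivation:
Chain of 2 gears, tooth counts: [14, 11]
  gear 0: T0=14, direction=positive, advance = 20 mod 14 = 6 teeth = 6/14 turn
  gear 1: T1=11, direction=negative, advance = 20 mod 11 = 9 teeth = 9/11 turn
Gear 0: 20 mod 14 = 6
Fraction = 6 / 14 = 3/7 (gcd(6,14)=2) = 3/7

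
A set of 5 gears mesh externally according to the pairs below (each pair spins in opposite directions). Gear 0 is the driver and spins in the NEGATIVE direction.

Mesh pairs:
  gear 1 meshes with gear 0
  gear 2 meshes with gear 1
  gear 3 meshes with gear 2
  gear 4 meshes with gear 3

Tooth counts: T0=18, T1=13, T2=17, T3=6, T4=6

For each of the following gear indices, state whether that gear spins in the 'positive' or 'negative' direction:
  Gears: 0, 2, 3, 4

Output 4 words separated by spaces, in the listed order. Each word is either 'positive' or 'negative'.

Answer: negative negative positive negative

Derivation:
Gear 0 (driver): negative (depth 0)
  gear 1: meshes with gear 0 -> depth 1 -> positive (opposite of gear 0)
  gear 2: meshes with gear 1 -> depth 2 -> negative (opposite of gear 1)
  gear 3: meshes with gear 2 -> depth 3 -> positive (opposite of gear 2)
  gear 4: meshes with gear 3 -> depth 4 -> negative (opposite of gear 3)
Queried indices 0, 2, 3, 4 -> negative, negative, positive, negative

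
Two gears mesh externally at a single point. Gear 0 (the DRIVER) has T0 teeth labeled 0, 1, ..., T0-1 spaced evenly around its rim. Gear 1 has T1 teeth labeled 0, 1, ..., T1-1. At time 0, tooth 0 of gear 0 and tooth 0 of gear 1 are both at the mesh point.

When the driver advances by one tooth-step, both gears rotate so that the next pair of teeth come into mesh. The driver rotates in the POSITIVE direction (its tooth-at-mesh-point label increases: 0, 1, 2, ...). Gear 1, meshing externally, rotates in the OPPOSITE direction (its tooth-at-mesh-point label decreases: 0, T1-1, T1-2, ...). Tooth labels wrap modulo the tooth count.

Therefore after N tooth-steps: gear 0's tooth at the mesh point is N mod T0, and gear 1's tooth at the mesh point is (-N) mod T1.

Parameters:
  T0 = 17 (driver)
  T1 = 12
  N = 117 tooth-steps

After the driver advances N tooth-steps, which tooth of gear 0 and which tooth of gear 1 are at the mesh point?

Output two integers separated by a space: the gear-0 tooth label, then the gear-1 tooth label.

Gear 0 (driver, T0=17): tooth at mesh = N mod T0
  117 = 6 * 17 + 15, so 117 mod 17 = 15
  gear 0 tooth = 15
Gear 1 (driven, T1=12): tooth at mesh = (-N) mod T1
  117 = 9 * 12 + 9, so 117 mod 12 = 9
  (-117) mod 12 = (-9) mod 12 = 12 - 9 = 3
Mesh after 117 steps: gear-0 tooth 15 meets gear-1 tooth 3

Answer: 15 3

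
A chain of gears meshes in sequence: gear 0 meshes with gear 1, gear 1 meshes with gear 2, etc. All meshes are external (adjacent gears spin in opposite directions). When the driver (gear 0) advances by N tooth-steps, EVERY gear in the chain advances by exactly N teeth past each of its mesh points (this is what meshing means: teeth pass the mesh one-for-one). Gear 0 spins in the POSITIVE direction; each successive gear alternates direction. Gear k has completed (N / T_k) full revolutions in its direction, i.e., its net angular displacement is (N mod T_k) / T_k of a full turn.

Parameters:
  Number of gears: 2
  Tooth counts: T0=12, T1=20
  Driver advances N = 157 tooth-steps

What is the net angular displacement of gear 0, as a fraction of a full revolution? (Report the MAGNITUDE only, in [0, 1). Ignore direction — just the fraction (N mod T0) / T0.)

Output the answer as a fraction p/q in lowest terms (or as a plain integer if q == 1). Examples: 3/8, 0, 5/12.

Answer: 1/12

Derivation:
Chain of 2 gears, tooth counts: [12, 20]
  gear 0: T0=12, direction=positive, advance = 157 mod 12 = 1 teeth = 1/12 turn
  gear 1: T1=20, direction=negative, advance = 157 mod 20 = 17 teeth = 17/20 turn
Gear 0: 157 mod 12 = 1
Fraction = 1 / 12 = 1/12 (gcd(1,12)=1) = 1/12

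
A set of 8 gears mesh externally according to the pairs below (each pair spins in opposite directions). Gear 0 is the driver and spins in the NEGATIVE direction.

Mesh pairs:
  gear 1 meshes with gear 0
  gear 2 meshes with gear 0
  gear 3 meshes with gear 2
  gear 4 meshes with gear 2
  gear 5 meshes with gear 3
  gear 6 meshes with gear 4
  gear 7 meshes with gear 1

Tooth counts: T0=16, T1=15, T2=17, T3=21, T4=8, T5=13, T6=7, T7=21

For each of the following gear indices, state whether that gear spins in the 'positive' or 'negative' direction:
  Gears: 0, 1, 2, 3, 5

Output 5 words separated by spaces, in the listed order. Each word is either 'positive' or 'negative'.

Answer: negative positive positive negative positive

Derivation:
Gear 0 (driver): negative (depth 0)
  gear 1: meshes with gear 0 -> depth 1 -> positive (opposite of gear 0)
  gear 2: meshes with gear 0 -> depth 1 -> positive (opposite of gear 0)
  gear 3: meshes with gear 2 -> depth 2 -> negative (opposite of gear 2)
  gear 4: meshes with gear 2 -> depth 2 -> negative (opposite of gear 2)
  gear 5: meshes with gear 3 -> depth 3 -> positive (opposite of gear 3)
  gear 6: meshes with gear 4 -> depth 3 -> positive (opposite of gear 4)
  gear 7: meshes with gear 1 -> depth 2 -> negative (opposite of gear 1)
Queried indices 0, 1, 2, 3, 5 -> negative, positive, positive, negative, positive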